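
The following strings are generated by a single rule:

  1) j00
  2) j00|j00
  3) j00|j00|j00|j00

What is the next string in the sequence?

Each string is two copies of the previous one joined by '|'.
One more doubling of j00|j00|j00|j00 gives the answer.

j00|j00|j00|j00|j00|j00|j00|j00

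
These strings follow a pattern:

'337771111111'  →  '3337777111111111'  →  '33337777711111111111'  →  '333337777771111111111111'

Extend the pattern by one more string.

3333337777777111111111111111

The n-th term is n-1 3's then n 7's then 2n+1 1's, where the shown terms are n = 3, 4, 5, 6.
Setting n = 7 gives 6, 7, 15 characters in each block.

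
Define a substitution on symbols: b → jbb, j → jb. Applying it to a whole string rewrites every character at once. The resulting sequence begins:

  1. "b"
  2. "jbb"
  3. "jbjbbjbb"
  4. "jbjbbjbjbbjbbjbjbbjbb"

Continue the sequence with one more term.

Replace each of the 21 characters of jbjbbjbjbbjbbjbjbbjbb in place — jb jbb jb jbb jbb jb jbb jb jbb jbb jb jbb jbb jb jbb jb jbb jbb jb jbb jbb — and concatenate.

jbjbbjbjbbjbbjbjbbjbjbbjbbjbjbbjbbjbjbbjbjbbjbbjbjbbjbb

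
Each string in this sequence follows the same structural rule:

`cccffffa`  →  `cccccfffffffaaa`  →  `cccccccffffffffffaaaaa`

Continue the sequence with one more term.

cccccccccfffffffffffffaaaaaaa

Term n consists of 2n+1 c's, followed by 3n+1 f's, followed by 2n-1 a's (n = 1, 2, …).
At n = 4 the blocks have lengths 9, 13, 7.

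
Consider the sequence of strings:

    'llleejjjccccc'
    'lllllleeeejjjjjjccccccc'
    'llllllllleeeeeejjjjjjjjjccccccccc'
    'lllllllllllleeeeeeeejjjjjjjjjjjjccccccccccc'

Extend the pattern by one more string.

Reading off run lengths: l runs 3, 6, 9, 12; e runs 2, 4, 6, 8; j runs 3, 6, 9, 12; c runs 5, 7, 9, 11 — each is linear in n (n = 1, 2, …).
For the next term, n = 5, so the run lengths are 15, 10, 15, 13.

llllllllllllllleeeeeeeeeejjjjjjjjjjjjjjjccccccccccccc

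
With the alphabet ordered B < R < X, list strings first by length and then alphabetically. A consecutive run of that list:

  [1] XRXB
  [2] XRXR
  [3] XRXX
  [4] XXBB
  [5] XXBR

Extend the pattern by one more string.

XXBX

Treat XXBR as a base-3 numeral over the given alphabet and add one, carrying through any trailing X's.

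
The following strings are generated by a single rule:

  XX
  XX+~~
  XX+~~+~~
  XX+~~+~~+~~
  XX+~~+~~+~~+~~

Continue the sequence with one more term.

Every step adds +~~ to the end: s(k+1) = s(k)·+~~.
One more step from XX+~~+~~+~~+~~ gives the answer.

XX+~~+~~+~~+~~+~~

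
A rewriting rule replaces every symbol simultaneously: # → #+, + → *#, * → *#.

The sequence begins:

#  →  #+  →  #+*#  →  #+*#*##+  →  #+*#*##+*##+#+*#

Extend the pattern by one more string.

Rewriting the 16 symbols of #+*#*##+*##+#+*# one by one yields #+ *# *# #+ *# #+ #+ *# *# #+ #+ *# #+ *# *# #+; concatenated:

#+*#*##+*##+#+*#*##+#+*##+*#*##+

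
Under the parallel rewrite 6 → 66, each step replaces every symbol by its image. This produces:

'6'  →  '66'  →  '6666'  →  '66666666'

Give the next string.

6666666666666666

Expanding 66666666: 6→66, 6→66, 6→66, 6→66, 6→66, 6→66, 6→66, 6→66. Concatenated: 66 66 66 66 66 66 66 66.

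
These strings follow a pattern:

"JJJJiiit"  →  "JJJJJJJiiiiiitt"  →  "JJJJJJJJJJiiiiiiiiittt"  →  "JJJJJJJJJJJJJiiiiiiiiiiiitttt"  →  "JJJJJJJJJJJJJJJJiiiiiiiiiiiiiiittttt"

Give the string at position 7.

JJJJJJJJJJJJJJJJJJJJJJiiiiiiiiiiiiiiiiiiiiittttttt

The n-th term is 3n+1 J's then 3n i's then n t's (n = 1, 2, …).
Setting n = 7 gives 22, 21, 7 characters in each block.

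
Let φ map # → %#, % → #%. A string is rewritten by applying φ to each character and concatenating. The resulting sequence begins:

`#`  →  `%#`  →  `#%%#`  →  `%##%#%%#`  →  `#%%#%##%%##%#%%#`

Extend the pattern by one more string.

%##%#%%##%%#%##%#%%#%##%%##%#%%#

Applying the rule to each of the 16 symbols of #%%#%##%%##%#%%# gives the pieces %# #% #% %# #% %# %# #% #% %# %# #% %# #% #% %#, which concatenate to the answer.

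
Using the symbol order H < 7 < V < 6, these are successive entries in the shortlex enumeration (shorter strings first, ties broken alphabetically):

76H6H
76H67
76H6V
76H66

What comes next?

767HH

The successor of 76H66 increments the rightmost position that isn't already 6 and resets every position after it to H.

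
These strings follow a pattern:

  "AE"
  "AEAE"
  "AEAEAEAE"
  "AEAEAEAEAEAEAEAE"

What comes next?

s(k+1) = s(k)·s(k) — each term doubles the last.
One more doubling of AEAEAEAEAEAEAEAE gives the answer.

AEAEAEAEAEAEAEAEAEAEAEAEAEAEAEAE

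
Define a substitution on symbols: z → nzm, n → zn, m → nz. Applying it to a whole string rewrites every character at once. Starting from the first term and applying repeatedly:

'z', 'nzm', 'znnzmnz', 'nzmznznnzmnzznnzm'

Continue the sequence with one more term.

Applying the rule to each of the 17 symbols of nzmznznnzmnzznnzm gives the pieces zn nzm nz nzm zn nzm zn zn nzm nz zn nzm nzm zn zn nzm nz, which concatenate to the answer.

znnzmnznzmznnzmznznnzmnzznnzmnzmznznnzmnz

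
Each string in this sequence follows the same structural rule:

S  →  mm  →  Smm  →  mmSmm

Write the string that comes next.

Each term (from the third on) is the two preceding terms concatenated in order: term 3 = S·mm = Smm.
The next term joins Smm and mmSmm.

SmmmmSmm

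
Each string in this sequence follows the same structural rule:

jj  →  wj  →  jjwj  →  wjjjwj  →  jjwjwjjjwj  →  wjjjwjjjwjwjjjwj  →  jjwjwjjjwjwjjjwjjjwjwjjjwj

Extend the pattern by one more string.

This is a Fibonacci-style word recurrence s(k) = s(k−2)·s(k−1): e.g. jj·wj = jjwj.
Continuing: wjjjwjjjwjwjjjwj · jjwjwjjjwjwjjjwjjjwjwjjjwj gives term 8.

wjjjwjjjwjwjjjwjjjwjwjjjwjwjjjwjjjwjwjjjwj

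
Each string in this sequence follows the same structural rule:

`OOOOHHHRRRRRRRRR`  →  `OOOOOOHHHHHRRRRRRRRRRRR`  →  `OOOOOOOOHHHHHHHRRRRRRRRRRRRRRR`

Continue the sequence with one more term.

OOOOOOOOOOHHHHHHHHHRRRRRRRRRRRRRRRRRR

Term n consists of 2n O's, followed by 2n-1 H's, followed by 3n+3 R's, where the shown terms are n = 2, 3, 4.
For the next term, n = 5, so the run lengths are 10, 9, 18.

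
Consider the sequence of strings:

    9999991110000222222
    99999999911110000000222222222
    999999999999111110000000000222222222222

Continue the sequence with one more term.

Term n consists of 3n 9's, followed by n+1 1's, followed by 3n-2 0's, followed by 3n 2's, where the shown terms are n = 2, 3, 4.
For the next term, n = 5, so the run lengths are 15, 6, 13, 15.

9999999999999991111110000000000000222222222222222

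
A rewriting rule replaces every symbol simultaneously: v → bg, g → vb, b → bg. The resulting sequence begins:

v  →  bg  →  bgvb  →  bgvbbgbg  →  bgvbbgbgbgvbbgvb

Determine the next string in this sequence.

Replace each of the 16 characters of bgvbbgbgbgvbbgvb in place — bg vb bg bg bg vb bg vb bg vb bg bg bg vb bg bg — and concatenate.

bgvbbgbgbgvbbgvbbgvbbgbgbgvbbgbg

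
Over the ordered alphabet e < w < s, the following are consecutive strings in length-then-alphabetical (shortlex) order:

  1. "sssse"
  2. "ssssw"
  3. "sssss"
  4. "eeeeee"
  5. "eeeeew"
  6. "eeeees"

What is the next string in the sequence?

eeeewe

Treat eeeees as a base-3 numeral over the given alphabet and add one, carrying through any trailing s's.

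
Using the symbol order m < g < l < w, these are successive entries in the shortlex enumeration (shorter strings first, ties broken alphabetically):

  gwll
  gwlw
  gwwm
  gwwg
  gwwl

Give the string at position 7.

Stepping forward 2 times from gwwl: gwwl → gwww, then the target.

lmmm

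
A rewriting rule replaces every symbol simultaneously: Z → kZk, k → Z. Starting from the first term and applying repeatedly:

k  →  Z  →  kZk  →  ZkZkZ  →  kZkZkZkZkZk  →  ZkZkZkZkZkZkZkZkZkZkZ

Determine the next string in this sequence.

kZkZkZkZkZkZkZkZkZkZkZkZkZkZkZkZkZkZkZkZkZk

φ(ZkZkZkZkZkZkZkZkZkZkZ) expands symbol-by-symbol to kZk Z kZk Z kZk Z kZk Z kZk Z kZk Z kZk Z kZk Z kZk Z kZk Z kZk; joining the 21 pieces gives the next term.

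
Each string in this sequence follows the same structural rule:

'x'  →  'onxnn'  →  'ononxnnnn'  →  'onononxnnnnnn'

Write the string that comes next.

ononononxnnnnnnnn

Every step adds on to the front and nn to the end of the previous string.
One more step from onononxnnnnnn gives the answer.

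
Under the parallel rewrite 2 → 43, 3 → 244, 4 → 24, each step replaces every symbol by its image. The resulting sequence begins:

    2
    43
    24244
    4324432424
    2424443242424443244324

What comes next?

Replace each of the 22 characters of 2424443242424443244324 in place — 43 24 43 24 24 24 244 43 24 43 24 43 24 24 24 244 43 24 24 244 43 24 — and concatenate.

43244324242424443244324432424242444324242444324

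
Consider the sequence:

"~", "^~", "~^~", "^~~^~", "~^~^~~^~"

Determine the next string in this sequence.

Each term (from the third on) is the two preceding terms concatenated in order: term 3 = ~·^~ = ~^~.
Continuing: ^~~^~ · ~^~^~~^~ gives term 6.

^~~^~~^~^~~^~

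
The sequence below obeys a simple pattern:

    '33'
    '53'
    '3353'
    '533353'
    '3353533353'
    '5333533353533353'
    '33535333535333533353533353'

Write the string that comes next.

533353335353335333535333535333533353533353

This is a Fibonacci-style word recurrence s(k) = s(k−2)·s(k−1): e.g. 33·53 = 3353.
So term 8 is 5333533353533353·33535333535333533353533353.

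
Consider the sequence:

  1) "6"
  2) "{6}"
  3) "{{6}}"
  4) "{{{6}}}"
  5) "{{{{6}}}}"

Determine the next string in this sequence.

{{{{{6}}}}}

Every step adds { to the front and } to the end of the previous string.
One more step from {{{{6}}}} gives the answer.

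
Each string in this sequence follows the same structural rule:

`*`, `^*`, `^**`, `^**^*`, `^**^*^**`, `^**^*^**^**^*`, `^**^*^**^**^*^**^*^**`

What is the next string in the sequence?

This is a Fibonacci-style word recurrence s(k) = s(k−1)·s(k−2): e.g. ^*·* = ^**.
Continuing: ^**^*^**^**^*^**^*^** · ^**^*^**^**^* gives term 8.

^**^*^**^**^*^**^*^**^**^*^**^**^*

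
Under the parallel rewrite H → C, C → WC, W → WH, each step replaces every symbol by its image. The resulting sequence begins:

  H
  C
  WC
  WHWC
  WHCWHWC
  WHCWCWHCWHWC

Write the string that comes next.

WHCWCWHWCWHCWCWHCWHWC

Rewriting each symbol of WHCWCWHCWHWC: W→WH, H→C, C→WC, W→WH, C→WC, W→WH, H→C, C→WC, W→WH, H→C, W→WH, C→WC, which concatenates to WH C WC WH WC WH C WC WH C WH WC.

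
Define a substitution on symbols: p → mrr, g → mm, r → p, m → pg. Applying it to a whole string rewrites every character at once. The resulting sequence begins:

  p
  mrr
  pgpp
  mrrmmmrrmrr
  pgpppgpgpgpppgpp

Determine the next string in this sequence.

mrrmmmrrmrrmrrmmmrrmmmrrmmmrrmrrmrrmmmrrmrr

Applying the rule to each of the 16 symbols of pgpppgpgpgpppgpp gives the pieces mrr mm mrr mrr mrr mm mrr mm mrr mm mrr mrr mrr mm mrr mrr, which concatenate to the answer.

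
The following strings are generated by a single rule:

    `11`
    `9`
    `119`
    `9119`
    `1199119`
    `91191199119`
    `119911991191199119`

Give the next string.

91191199119119911991191199119

Each term (from the third on) is the two preceding terms concatenated in order: term 3 = 11·9 = 119.
The next term joins 91191199119 and 119911991191199119.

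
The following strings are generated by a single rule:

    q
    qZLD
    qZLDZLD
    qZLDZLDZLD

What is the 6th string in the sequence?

qZLDZLDZLDZLDZLD

Every step adds ZLD to the end: s(k+1) = s(k)·ZLD.
From qZLDZLDZLD, 2 further steps: qZLDZLDZLD → qZLDZLDZLDZLD → (answer).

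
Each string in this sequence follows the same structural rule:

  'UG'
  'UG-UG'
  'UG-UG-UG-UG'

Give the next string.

UG-UG-UG-UG-UG-UG-UG-UG

Every step duplicates the string with '-' between the halves.
So the next term is two copies of UG-UG-UG-UG with '-' between the halves.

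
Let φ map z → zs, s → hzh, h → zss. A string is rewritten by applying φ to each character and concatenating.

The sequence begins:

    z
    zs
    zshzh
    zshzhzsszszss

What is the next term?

zshzhzsszszsszshzhhzhzshzhzshzhhzh

φ(zshzhzsszszss) expands symbol-by-symbol to zs hzh zss zs zss zs hzh hzh zs hzh zs hzh hzh; joining the 13 pieces gives the next term.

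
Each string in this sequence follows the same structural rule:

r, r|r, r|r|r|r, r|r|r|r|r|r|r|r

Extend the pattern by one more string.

Each string is two copies of the previous one joined by '|'.
One more doubling of r|r|r|r|r|r|r|r gives the answer.

r|r|r|r|r|r|r|r|r|r|r|r|r|r|r|r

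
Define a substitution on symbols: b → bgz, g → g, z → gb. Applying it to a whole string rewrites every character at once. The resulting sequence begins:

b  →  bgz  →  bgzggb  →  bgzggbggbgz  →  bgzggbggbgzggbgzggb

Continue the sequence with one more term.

bgzggbggbgzggbgzggbggbgzggbggbgz

Replace each of the 19 characters of bgzggbggbgzggbgzggb in place — bgz g gb g g bgz g g bgz g gb g g bgz g gb g g bgz — and concatenate.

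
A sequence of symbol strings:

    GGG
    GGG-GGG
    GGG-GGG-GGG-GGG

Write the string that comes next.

GGG-GGG-GGG-GGG-GGG-GGG-GGG-GGG

s(k+1) = s(k)·-·s(k) — each term doubles the last with '-' between the halves.
So the next term is two copies of GGG-GGG-GGG-GGG with '-' between the halves.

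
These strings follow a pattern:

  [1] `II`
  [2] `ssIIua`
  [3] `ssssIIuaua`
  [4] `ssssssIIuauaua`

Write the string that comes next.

Every step adds ss to the front and ua to the end of the previous string.
Applying this once more to ssssssIIuauaua:

ssssssssIIuauauaua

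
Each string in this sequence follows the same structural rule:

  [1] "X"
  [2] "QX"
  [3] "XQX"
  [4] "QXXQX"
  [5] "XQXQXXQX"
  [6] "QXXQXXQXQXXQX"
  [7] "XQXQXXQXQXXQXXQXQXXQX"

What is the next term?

From term 3 onward, concatenate the second-to-last term with the last: X·QX = XQX, QX·XQX = QXXQX, …
So term 8 is QXXQXXQXQXXQX·XQXQXXQXQXXQXXQXQXXQX.

QXXQXXQXQXXQXXQXQXXQXQXXQXXQXQXXQX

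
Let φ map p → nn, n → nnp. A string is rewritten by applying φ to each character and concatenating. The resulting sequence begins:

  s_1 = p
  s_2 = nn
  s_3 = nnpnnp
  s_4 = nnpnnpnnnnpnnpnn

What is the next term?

nnpnnpnnnnpnnpnnnnpnnpnnpnnpnnnnpnnpnnnnpnnp

φ(nnpnnpnnnnpnnpnn) expands symbol-by-symbol to nnp nnp nn nnp nnp nn nnp nnp nnp nnp nn nnp nnp nn nnp nnp; joining the 16 pieces gives the next term.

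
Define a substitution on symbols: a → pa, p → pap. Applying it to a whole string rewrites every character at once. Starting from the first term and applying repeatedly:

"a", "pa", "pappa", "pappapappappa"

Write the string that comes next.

pappapappappapappapappappapappappa

Applying the rule to each of the 13 symbols of pappapappappa gives the pieces pap pa pap pap pa pap pa pap pap pa pap pap pa, which concatenate to the answer.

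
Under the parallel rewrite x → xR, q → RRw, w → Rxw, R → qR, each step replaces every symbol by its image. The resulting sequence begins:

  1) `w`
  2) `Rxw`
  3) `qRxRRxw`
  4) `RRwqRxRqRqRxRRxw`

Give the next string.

qRqRRxwRRwqRxRqRRRwqRRRwqRxRqRqRxRRxw

Replace each of the 16 characters of RRwqRxRqRqRxRRxw in place — qR qR Rxw RRw qR xR qR RRw qR RRw qR xR qR qR xR Rxw — and concatenate.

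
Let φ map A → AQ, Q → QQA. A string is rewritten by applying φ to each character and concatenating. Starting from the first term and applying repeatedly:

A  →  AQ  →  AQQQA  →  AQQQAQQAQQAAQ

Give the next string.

AQQQAQQAQQAAQQQAQQAAQQQAQQAAQAQQQA

Applying the rule to each of the 13 symbols of AQQQAQQAQQAAQ gives the pieces AQ QQA QQA QQA AQ QQA QQA AQ QQA QQA AQ AQ QQA, which concatenate to the answer.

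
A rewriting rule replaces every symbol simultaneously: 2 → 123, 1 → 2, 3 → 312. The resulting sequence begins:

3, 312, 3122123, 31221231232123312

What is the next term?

31221231232123312212331212321233123122123

Applying the rule to each of the 17 symbols of 31221231232123312 gives the pieces 312 2 123 123 2 123 312 2 123 312 123 2 123 312 312 2 123, which concatenate to the answer.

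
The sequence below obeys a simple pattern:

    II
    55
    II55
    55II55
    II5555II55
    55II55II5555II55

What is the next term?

Each term (from the third on) is the two preceding terms concatenated in order: term 3 = II·55 = II55.
So term 7 is II5555II55·55II55II5555II55.

II5555II5555II55II5555II55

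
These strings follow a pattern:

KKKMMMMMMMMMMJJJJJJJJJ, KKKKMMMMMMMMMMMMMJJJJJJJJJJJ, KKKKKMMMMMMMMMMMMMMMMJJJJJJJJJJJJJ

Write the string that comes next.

Reading off run lengths: K runs 3, 4, 5; M runs 10, 13, 16; J runs 9, 11, 13 — each is linear in n, where the shown terms are n = 3, 4, 5.
For the next term, n = 6, so the run lengths are 6, 19, 15.

KKKKKKMMMMMMMMMMMMMMMMMMMJJJJJJJJJJJJJJJ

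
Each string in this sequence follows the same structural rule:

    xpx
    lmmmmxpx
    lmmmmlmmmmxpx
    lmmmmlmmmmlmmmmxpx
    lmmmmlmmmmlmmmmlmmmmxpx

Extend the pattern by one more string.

lmmmmlmmmmlmmmmlmmmmlmmmmxpx

Each term is the previous one with lmmmm prepended.
So the next term is lmmmm·lmmmmlmmmmlmmmmlmmmmxpx.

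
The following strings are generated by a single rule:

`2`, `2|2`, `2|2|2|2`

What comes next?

2|2|2|2|2|2|2|2

s(k+1) = s(k)·|·s(k) — each term doubles the last with '|' between the halves.
So the next term is two copies of 2|2|2|2 with '|' between the halves.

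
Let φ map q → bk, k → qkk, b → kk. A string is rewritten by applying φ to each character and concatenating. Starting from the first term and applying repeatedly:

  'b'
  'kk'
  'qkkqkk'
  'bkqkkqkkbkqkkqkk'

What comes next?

Replace each of the 16 characters of bkqkkqkkbkqkkqkk in place — kk qkk bk qkk qkk bk qkk qkk kk qkk bk qkk qkk bk qkk qkk — and concatenate.

kkqkkbkqkkqkkbkqkkqkkkkqkkbkqkkqkkbkqkkqkk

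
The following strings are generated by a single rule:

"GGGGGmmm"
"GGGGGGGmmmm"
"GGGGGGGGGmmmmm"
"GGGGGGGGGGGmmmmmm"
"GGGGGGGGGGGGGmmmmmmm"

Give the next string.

Each string has the form G^{2n-1} m^{n}, where the shown terms are n = 3, 4, 5, 6, 7.
At n = 8 the blocks have lengths 15, 8.

GGGGGGGGGGGGGGGmmmmmmmm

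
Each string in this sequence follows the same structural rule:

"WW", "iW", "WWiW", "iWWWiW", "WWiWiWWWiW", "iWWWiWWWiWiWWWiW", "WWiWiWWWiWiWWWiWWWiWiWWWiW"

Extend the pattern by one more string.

From term 3 onward, concatenate the second-to-last term with the last: WW·iW = WWiW, iW·WWiW = iWWWiW, …
Continuing: iWWWiWWWiWiWWWiW · WWiWiWWWiWiWWWiWWWiWiWWWiW gives term 8.

iWWWiWWWiWiWWWiWWWiWiWWWiWiWWWiWWWiWiWWWiW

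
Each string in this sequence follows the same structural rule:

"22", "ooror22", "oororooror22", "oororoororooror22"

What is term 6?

oororoororoororoororooror22

The strings grow by a fixed prefix ooror each time.
From oororoororooror22, 2 further steps: oororoororooror22 → oororoororoororooror22 → (answer).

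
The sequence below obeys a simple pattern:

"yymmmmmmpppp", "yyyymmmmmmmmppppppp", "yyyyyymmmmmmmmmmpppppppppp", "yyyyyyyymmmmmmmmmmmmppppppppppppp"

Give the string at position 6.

Reading off run lengths: y runs 2, 4, 6, 8; m runs 6, 8, 10, 12; p runs 4, 7, 10, 13 — each is linear in n, where the shown terms are n = 2, 3, 4, 5.
Setting n = 7 gives 12, 16, 19 characters in each block.

yyyyyyyyyyyymmmmmmmmmmmmmmmmppppppppppppppppppp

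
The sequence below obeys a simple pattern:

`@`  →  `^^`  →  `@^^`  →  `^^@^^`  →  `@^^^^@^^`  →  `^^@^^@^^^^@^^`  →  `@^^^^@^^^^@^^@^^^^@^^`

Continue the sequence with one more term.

This is a Fibonacci-style word recurrence s(k) = s(k−2)·s(k−1): e.g. @·^^ = @^^.
So term 8 is ^^@^^@^^^^@^^·@^^^^@^^^^@^^@^^^^@^^.

^^@^^@^^^^@^^@^^^^@^^^^@^^@^^^^@^^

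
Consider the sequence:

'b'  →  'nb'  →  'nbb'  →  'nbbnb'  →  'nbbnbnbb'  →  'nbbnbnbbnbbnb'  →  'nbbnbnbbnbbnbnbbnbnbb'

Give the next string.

nbbnbnbbnbbnbnbbnbnbbnbbnbnbbnbbnb

This is a Fibonacci-style word recurrence s(k) = s(k−1)·s(k−2): e.g. nb·b = nbb.
The next term joins nbbnbnbbnbbnbnbbnbnbb and nbbnbnbbnbbnb.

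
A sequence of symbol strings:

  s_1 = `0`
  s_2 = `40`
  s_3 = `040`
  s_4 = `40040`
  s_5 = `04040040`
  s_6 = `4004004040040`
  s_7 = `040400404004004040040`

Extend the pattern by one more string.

4004004040040040400404004004040040

Each term (from the third on) is the two preceding terms concatenated in order: term 3 = 0·40 = 040.
So term 8 is 4004004040040·040400404004004040040.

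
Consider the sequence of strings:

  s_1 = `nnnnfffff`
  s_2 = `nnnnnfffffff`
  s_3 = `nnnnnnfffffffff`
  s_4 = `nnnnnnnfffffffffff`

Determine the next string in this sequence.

nnnnnnnnfffffffffffff

Term n consists of n+1 n's, followed by 2n-1 f's, where the shown terms are n = 3, 4, 5, 6.
At n = 7 the blocks have lengths 8, 13.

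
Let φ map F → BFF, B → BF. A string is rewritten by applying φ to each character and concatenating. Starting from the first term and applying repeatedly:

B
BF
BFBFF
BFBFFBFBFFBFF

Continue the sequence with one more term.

BFBFFBFBFFBFFBFBFFBFBFFBFFBFBFFBFF

φ(BFBFFBFBFFBFF) expands symbol-by-symbol to BF BFF BF BFF BFF BF BFF BF BFF BFF BF BFF BFF; joining the 13 pieces gives the next term.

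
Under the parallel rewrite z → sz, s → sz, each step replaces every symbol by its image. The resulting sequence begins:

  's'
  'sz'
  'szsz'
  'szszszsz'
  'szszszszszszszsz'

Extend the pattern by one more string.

szszszszszszszszszszszszszszszsz

φ(szszszszszszszsz) expands symbol-by-symbol to sz sz sz sz sz sz sz sz sz sz sz sz sz sz sz sz; joining the 16 pieces gives the next term.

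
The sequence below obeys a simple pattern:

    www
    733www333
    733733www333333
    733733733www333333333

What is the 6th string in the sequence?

733733733733733www333333333333333

Every step adds 733 to the front and 333 to the end of the previous string.
From 733733733www333333333, 2 further steps: 733733733www333333333 → 733733733733www333333333333 → (answer).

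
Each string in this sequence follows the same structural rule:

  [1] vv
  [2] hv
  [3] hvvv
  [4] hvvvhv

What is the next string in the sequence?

hvvvhvhvvv

From term 3 onward, concatenate the last term with the second-to-last: hv·vv = hvvv, hvvv·hv = hvvvhv, …
The next term joins hvvvhv and hvvv.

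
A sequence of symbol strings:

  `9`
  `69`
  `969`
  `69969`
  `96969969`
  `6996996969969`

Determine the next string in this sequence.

969699696996996969969

This is a Fibonacci-style word recurrence s(k) = s(k−2)·s(k−1): e.g. 9·69 = 969.
So term 7 is 96969969·6996996969969.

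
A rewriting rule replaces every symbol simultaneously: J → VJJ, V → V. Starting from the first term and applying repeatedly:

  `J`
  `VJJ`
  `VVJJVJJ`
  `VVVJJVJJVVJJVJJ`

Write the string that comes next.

Rewriting the 15 symbols of VVVJJVJJVVJJVJJ one by one yields V V V VJJ VJJ V VJJ VJJ V V VJJ VJJ V VJJ VJJ; concatenated:

VVVVJJVJJVVJJVJJVVVJJVJJVVJJVJJ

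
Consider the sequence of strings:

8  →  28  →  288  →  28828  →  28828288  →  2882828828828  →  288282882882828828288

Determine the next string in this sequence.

This is a Fibonacci-style word recurrence s(k) = s(k−1)·s(k−2): e.g. 28·8 = 288.
The next term joins 288282882882828828288 and 2882828828828.

2882828828828288282882882828828828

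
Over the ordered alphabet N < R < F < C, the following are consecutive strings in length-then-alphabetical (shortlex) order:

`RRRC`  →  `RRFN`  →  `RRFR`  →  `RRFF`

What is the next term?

RRFC

Find the rightmost character of RRFF below C, bump it to the next letter, and reset everything to its right to N.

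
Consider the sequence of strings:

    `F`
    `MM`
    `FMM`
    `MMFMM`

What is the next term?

From term 3 onward, concatenate the second-to-last term with the last: F·MM = FMM, MM·FMM = MMFMM, …
Continuing: FMM · MMFMM gives term 5.

FMMMMFMM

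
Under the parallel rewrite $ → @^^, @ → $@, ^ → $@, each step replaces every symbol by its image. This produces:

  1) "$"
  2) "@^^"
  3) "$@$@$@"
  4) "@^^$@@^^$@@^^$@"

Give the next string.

Replace each of the 15 characters of @^^$@@^^$@@^^$@ in place — $@ $@ $@ @^^ $@ $@ $@ $@ @^^ $@ $@ $@ $@ @^^ $@ — and concatenate.

$@$@$@@^^$@$@$@$@@^^$@$@$@$@@^^$@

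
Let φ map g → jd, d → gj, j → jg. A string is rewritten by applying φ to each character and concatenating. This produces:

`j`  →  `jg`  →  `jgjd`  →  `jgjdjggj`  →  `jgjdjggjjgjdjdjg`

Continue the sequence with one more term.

Rewriting the 16 symbols of jgjdjggjjgjdjdjg one by one yields jg jd jg gj jg jd jd jg jg jd jg gj jg gj jg jd; concatenated:

jgjdjggjjgjdjdjgjgjdjggjjggjjgjd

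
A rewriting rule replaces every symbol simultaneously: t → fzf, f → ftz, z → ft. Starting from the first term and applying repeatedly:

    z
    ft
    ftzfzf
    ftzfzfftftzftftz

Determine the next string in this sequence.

Rewriting the 16 symbols of ftzfzfftftzftftz one by one yields ftz fzf ft ftz ft ftz ftz fzf ftz fzf ft ftz fzf ftz fzf ft; concatenated:

ftzfzfftftzftftzftzfzfftzfzfftftzfzfftzfzfft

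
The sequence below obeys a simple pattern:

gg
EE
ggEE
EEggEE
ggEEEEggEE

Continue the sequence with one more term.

EEggEEggEEEEggEE

From term 3 onward, concatenate the second-to-last term with the last: gg·EE = ggEE, EE·ggEE = EEggEE, …
So term 6 is EEggEE·ggEEEEggEE.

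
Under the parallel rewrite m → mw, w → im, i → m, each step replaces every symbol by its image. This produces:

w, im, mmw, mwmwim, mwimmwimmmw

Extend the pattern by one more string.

mwimmmwmwimmmwmwmwim

Expanding mwimmwimmmw: m→mw, w→im, i→m, m→mw, m→mw, w→im, i→m, m→mw, m→mw, m→mw, w→im. Concatenated: mw im m mw mw im m mw mw mw im.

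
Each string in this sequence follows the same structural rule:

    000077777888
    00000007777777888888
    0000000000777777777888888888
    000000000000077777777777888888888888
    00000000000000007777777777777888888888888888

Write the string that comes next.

0000000000000000000777777777777777888888888888888888

Each string has the form 0^{3n+1} 7^{2n+3} 8^{3n} (n = 1, 2, …).
For the next term, n = 6, so the run lengths are 19, 15, 18.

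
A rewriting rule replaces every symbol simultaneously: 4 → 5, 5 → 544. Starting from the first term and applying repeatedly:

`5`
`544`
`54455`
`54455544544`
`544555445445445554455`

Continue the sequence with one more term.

5445554454454455544555445554454454455544544

φ(544555445445445554455) expands symbol-by-symbol to 544 5 5 544 544 544 5 5 544 5 5 544 5 5 544 544 544 5 5 544 544; joining the 21 pieces gives the next term.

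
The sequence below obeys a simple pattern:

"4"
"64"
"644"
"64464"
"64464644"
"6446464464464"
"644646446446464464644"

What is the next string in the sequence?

6446464464464644646446446464464464

Each term (from the third on) is the previous term followed by the one before it: term 3 = 64·4 = 644.
So term 8 is 644646446446464464644·6446464464464.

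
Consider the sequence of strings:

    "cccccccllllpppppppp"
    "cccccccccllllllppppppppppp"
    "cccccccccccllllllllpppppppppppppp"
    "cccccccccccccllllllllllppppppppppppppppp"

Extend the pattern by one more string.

cccccccccccccccllllllllllllpppppppppppppppppppp

Term n consists of 2n+3 c's, followed by 2n l's, followed by 3n+2 p's, where the shown terms are n = 2, 3, 4, 5.
Setting n = 6 gives 15, 12, 20 characters in each block.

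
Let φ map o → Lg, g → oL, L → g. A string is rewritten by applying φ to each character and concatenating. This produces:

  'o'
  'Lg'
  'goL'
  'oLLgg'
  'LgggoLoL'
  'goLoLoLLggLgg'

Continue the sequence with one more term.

oLLggLggLgggoLoLgoLoL

φ(goLoLoLLggLgg) expands symbol-by-symbol to oL Lg g Lg g Lg g g oL oL g oL oL; joining the 13 pieces gives the next term.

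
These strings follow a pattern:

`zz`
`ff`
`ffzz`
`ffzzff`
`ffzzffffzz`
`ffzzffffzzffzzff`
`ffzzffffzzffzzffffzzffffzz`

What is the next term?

ffzzffffzzffzzffffzzffffzzffzzffffzzffzzff

From term 3 onward, concatenate the last term with the second-to-last: ff·zz = ffzz, ffzz·ff = ffzzff, …
So term 8 is ffzzffffzzffzzffffzzffffzz·ffzzffffzzffzzff.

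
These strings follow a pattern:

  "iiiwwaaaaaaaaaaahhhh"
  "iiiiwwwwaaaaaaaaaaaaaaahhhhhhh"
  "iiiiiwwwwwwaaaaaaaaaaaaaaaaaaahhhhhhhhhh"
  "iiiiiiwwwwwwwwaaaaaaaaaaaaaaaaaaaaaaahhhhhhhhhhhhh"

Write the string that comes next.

iiiiiiiwwwwwwwwwwaaaaaaaaaaaaaaaaaaaaaaaaaaahhhhhhhhhhhhhhhh

Term n consists of n+1 i's, followed by 2n-2 w's, followed by 4n+3 a's, followed by 3n-2 h's, where the shown terms are n = 2, 3, 4, 5.
At n = 6 the blocks have lengths 7, 10, 27, 16.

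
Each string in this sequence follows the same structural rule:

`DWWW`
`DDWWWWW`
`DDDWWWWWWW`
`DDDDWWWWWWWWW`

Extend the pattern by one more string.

DDDDDWWWWWWWWWWW

The n-th term is n-1 D's then 2n-1 W's, where the shown terms are n = 2, 3, 4, 5.
Setting n = 6 gives 5, 11 characters in each block.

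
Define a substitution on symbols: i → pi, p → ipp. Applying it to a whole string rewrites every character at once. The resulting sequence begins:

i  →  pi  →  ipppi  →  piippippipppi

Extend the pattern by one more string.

φ(piippippipppi) expands symbol-by-symbol to ipp pi pi ipp ipp pi ipp ipp pi ipp ipp ipp pi; joining the 13 pieces gives the next term.

ipppipiippipppiippipppiippippipppi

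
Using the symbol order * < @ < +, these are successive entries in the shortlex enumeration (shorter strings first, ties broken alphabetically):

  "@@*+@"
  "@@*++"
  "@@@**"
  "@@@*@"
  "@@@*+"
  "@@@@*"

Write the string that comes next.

Treat @@@@* as a base-3 numeral over the given alphabet and add one, carrying through any trailing +'s.

@@@@@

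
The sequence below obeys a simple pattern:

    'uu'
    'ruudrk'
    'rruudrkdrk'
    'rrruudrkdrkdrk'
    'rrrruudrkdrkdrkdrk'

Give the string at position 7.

rrrrrruudrkdrkdrkdrkdrkdrk

Every step adds r to the front and drk to the end of the previous string.
From rrrruudrkdrkdrkdrk, 2 further steps: rrrruudrkdrkdrkdrk → rrrrruudrkdrkdrkdrkdrk → (answer).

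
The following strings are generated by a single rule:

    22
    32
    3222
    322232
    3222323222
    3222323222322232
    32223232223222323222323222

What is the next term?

This is a Fibonacci-style word recurrence s(k) = s(k−1)·s(k−2): e.g. 32·22 = 3222.
Continuing: 32223232223222323222323222 · 3222323222322232 gives term 8.

322232322232223232223232223222323222322232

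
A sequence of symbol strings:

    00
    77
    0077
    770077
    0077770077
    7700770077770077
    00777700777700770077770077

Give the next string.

770077007777007700777700777700770077770077

Each term (from the third on) is the two preceding terms concatenated in order: term 3 = 00·77 = 0077.
The next term joins 7700770077770077 and 00777700777700770077770077.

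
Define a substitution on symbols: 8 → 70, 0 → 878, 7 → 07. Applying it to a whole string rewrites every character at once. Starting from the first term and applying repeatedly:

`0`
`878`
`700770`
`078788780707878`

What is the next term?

Rewriting the 15 symbols of 078788780707878 one by one yields 878 07 70 07 70 70 07 70 878 07 878 07 70 07 70; concatenated:

878077007707007708780787807700770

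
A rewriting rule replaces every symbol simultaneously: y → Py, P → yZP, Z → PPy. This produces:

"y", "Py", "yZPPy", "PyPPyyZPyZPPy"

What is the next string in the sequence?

yZPPyyZPyZPPyPyPPyyZPPyPPyyZPyZPPy

φ(PyPPyyZPyZPPy) expands symbol-by-symbol to yZP Py yZP yZP Py Py PPy yZP Py PPy yZP yZP Py; joining the 13 pieces gives the next term.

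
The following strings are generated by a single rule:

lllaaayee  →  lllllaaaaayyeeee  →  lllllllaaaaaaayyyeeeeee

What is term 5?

lllllllllllaaaaaaaaaaayyyyyeeeeeeeeee

The n-th term is 2n+1 l's then 2n+1 a's then n y's then 2n e's (n = 1, 2, …).
At n = 5 the blocks have lengths 11, 11, 5, 10.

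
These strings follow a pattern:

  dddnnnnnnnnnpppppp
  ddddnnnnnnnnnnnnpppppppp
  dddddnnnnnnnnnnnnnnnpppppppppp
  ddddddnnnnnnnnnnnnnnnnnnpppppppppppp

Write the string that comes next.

dddddddnnnnnnnnnnnnnnnnnnnnnpppppppppppppp

Reading off run lengths: d runs 3, 4, 5, 6; n runs 9, 12, 15, 18; p runs 6, 8, 10, 12 — each is linear in n, where the shown terms are n = 3, 4, 5, 6.
For the next term, n = 7, so the run lengths are 7, 21, 14.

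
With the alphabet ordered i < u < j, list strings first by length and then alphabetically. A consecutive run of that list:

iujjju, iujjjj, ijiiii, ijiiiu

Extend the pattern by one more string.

ijiiij

The successor of ijiiiu increments the rightmost position that isn't already j and resets every position after it to i.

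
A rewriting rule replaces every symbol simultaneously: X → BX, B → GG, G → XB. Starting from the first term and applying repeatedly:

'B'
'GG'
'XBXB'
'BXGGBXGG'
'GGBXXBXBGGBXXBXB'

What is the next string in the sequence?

φ(GGBXXBXBGGBXXBXB) expands symbol-by-symbol to XB XB GG BX BX GG BX GG XB XB GG BX BX GG BX GG; joining the 16 pieces gives the next term.

XBXBGGBXBXGGBXGGXBXBGGBXBXGGBXGG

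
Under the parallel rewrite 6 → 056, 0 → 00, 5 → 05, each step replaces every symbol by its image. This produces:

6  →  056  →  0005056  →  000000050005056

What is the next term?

0000000000000005000000050005056

Replace each of the 15 characters of 000000050005056 in place — 00 00 00 00 00 00 00 05 00 00 00 05 00 05 056 — and concatenate.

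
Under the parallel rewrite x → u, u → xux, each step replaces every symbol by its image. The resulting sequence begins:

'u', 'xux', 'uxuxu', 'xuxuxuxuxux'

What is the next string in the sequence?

uxuxuxuxuxuxuxuxuxuxu

Expanding xuxuxuxuxux: x→u, u→xux, x→u, u→xux, x→u, u→xux, x→u, u→xux, x→u, u→xux, x→u. Concatenated: u xux u xux u xux u xux u xux u.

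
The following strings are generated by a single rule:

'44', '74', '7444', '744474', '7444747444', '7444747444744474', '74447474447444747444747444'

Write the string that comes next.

This is a Fibonacci-style word recurrence s(k) = s(k−1)·s(k−2): e.g. 74·44 = 7444.
Continuing: 74447474447444747444747444 · 7444747444744474 gives term 8.

744474744474447474447474447444747444744474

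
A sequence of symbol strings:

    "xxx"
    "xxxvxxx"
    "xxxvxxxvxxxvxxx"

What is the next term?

xxxvxxxvxxxvxxxvxxxvxxxvxxxvxxx

s(k+1) = s(k)·v·s(k) — each term doubles the last with 'v' between the halves.
So the next term is two copies of xxxvxxxvxxxvxxx with 'v' between the halves.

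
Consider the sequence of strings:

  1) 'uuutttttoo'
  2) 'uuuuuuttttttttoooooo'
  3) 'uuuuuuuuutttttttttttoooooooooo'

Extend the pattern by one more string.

uuuuuuuuuuuuttttttttttttttoooooooooooooo

Term n consists of 3n u's, followed by 3n+2 t's, followed by 4n-2 o's (n = 1, 2, …).
At n = 4 the blocks have lengths 12, 14, 14.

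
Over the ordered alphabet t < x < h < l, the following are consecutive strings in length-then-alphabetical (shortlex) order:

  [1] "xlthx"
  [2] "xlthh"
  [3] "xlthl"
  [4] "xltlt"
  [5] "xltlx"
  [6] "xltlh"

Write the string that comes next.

Treat xltlh as a base-4 numeral over the given alphabet and add one, carrying through any trailing l's.

xltll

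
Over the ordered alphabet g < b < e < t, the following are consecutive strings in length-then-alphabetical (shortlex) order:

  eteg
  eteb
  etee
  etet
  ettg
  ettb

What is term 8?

ettt

Continuing the enumeration 2 steps past ettb: ettb → ette → (answer).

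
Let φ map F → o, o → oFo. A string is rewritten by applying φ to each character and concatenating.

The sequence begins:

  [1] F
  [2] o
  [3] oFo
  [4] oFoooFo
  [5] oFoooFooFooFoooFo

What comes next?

Applying the rule to each of the 17 symbols of oFoooFooFooFoooFo gives the pieces oFo o oFo oFo oFo o oFo oFo o oFo oFo o oFo oFo oFo o oFo, which concatenate to the answer.

oFoooFooFooFoooFooFoooFooFoooFooFooFoooFo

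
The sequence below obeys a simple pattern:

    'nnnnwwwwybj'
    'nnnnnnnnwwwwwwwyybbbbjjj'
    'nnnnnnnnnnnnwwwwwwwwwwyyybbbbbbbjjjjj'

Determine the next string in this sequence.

nnnnnnnnnnnnnnnnwwwwwwwwwwwwwyyyybbbbbbbbbbjjjjjjj

The n-th term is 4n n's then 3n+1 w's then n y's then 3n-2 b's then 2n-1 j's (n = 1, 2, …).
For the next term, n = 4, so the run lengths are 16, 13, 4, 10, 7.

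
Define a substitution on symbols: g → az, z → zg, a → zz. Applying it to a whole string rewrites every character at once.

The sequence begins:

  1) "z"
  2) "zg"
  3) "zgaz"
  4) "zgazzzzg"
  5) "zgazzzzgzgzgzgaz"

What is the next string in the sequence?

zgazzzzgzgzgzgazzgazzgazzgazzzzg

Replace each of the 16 characters of zgazzzzgzgzgzgaz in place — zg az zz zg zg zg zg az zg az zg az zg az zz zg — and concatenate.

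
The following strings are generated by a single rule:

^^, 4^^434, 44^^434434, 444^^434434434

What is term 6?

44444^^434434434434434

Every step adds 4 to the front and 434 to the end of the previous string.
From 444^^434434434, 2 further steps: 444^^434434434 → 4444^^434434434434 → (answer).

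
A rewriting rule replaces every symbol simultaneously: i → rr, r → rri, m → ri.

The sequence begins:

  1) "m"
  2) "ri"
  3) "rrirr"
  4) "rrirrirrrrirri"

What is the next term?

Replace each of the 14 characters of rrirrirrrrirri in place — rri rri rr rri rri rr rri rri rri rri rr rri rri rr — and concatenate.

rrirrirrrrirrirrrrirrirrirrirrrrirrirr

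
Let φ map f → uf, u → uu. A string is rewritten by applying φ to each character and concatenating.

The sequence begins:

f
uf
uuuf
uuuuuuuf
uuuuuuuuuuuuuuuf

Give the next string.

Rewriting the 16 symbols of uuuuuuuuuuuuuuuf one by one yields uu uu uu uu uu uu uu uu uu uu uu uu uu uu uu uf; concatenated:

uuuuuuuuuuuuuuuuuuuuuuuuuuuuuuuf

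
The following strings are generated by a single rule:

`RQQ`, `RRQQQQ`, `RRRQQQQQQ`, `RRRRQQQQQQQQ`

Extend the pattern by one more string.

RRRRRQQQQQQQQQQ

Term n consists of n R's, followed by 2n Q's (n = 1, 2, …).
Setting n = 5 gives 5, 10 characters in each block.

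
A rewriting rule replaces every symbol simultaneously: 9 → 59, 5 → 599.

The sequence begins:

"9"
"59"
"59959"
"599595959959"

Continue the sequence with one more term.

Rewriting each symbol of 599595959959: 5→599, 9→59, 9→59, 5→599, 9→59, 5→599, 9→59, 5→599, 9→59, 9→59, 5→599, 9→59, which concatenates to 599 59 59 599 59 599 59 599 59 59 599 59.

59959595995959959599595959959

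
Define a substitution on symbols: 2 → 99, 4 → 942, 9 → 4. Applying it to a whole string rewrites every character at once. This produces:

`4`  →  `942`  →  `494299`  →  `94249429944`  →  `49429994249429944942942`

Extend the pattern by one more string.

Rewriting the 23 symbols of 49429994249429944942942 one by one yields 942 4 942 99 4 4 4 942 99 942 4 942 99 4 4 942 942 4 942 99 4 942 99; concatenated:

9424942994449429994249429944942942494299494299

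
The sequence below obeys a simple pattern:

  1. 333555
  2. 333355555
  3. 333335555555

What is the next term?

333333555555555

The n-th term is n+1 3's then 2n-1 5's, where the shown terms are n = 2, 3, 4.
Setting n = 5 gives 6, 9 characters in each block.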